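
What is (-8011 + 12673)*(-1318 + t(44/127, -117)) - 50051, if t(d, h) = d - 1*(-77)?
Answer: -740915183/127 ≈ -5.8340e+6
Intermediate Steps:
t(d, h) = 77 + d (t(d, h) = d + 77 = 77 + d)
(-8011 + 12673)*(-1318 + t(44/127, -117)) - 50051 = (-8011 + 12673)*(-1318 + (77 + 44/127)) - 50051 = 4662*(-1318 + (77 + 44*(1/127))) - 50051 = 4662*(-1318 + (77 + 44/127)) - 50051 = 4662*(-1318 + 9823/127) - 50051 = 4662*(-157563/127) - 50051 = -734558706/127 - 50051 = -740915183/127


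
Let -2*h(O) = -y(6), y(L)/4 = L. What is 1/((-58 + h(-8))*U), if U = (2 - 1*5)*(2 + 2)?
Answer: 1/552 ≈ 0.0018116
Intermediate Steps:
U = -12 (U = (2 - 5)*4 = -3*4 = -12)
y(L) = 4*L
h(O) = 12 (h(O) = -(-1)*4*6/2 = -(-1)*24/2 = -½*(-24) = 12)
1/((-58 + h(-8))*U) = 1/((-58 + 12)*(-12)) = 1/(-46*(-12)) = 1/552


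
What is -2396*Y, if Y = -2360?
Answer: 5654560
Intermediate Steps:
-2396*Y = -2396*(-2360) = 5654560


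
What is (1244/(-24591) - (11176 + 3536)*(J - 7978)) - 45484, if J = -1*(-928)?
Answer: 2549450185312/24591 ≈ 1.0367e+8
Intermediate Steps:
J = 928
(1244/(-24591) - (11176 + 3536)*(J - 7978)) - 45484 = (1244/(-24591) - (11176 + 3536)*(928 - 7978)) - 45484 = (1244*(-1/24591) - 14712*(-7050)) - 45484 = (-1244/24591 - 1*(-103719600)) - 45484 = (-1244/24591 + 103719600) - 45484 = 2550568682356/24591 - 45484 = 2549450185312/24591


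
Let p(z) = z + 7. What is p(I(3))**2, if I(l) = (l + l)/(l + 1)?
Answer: 289/4 ≈ 72.250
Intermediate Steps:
I(l) = 2*l/(1 + l) (I(l) = (2*l)/(1 + l) = 2*l/(1 + l))
p(z) = 7 + z
p(I(3))**2 = (7 + 2*3/(1 + 3))**2 = (7 + 2*3/4)**2 = (7 + 2*3*(1/4))**2 = (7 + 3/2)**2 = (17/2)**2 = 289/4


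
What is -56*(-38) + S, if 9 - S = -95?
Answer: 2232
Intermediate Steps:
S = 104 (S = 9 - 1*(-95) = 9 + 95 = 104)
-56*(-38) + S = -56*(-38) + 104 = 2128 + 104 = 2232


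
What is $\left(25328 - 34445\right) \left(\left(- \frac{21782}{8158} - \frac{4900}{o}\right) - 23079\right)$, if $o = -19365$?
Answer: $\frac{1108139330536824}{5265989} \approx 2.1043 \cdot 10^{8}$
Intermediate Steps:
$\left(25328 - 34445\right) \left(\left(- \frac{21782}{8158} - \frac{4900}{o}\right) - 23079\right) = \left(25328 - 34445\right) \left(\left(- \frac{21782}{8158} - \frac{4900}{-19365}\right) - 23079\right) = - 9117 \left(\left(\left(-21782\right) \frac{1}{8158} - - \frac{980}{3873}\right) - 23079\right) = - 9117 \left(\left(- \frac{10891}{4079} + \frac{980}{3873}\right) - 23079\right) = - 9117 \left(- \frac{38183423}{15797967} - 23079\right) = \left(-9117\right) \left(- \frac{364639463816}{15797967}\right) = \frac{1108139330536824}{5265989}$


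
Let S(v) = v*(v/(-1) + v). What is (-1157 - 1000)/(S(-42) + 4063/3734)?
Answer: -8054238/4063 ≈ -1982.3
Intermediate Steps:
S(v) = 0 (S(v) = v*(v*(-1) + v) = v*(-v + v) = v*0 = 0)
(-1157 - 1000)/(S(-42) + 4063/3734) = (-1157 - 1000)/(0 + 4063/3734) = -2157/(0 + 4063*(1/3734)) = -2157/(0 + 4063/3734) = -2157/4063/3734 = -2157*3734/4063 = -8054238/4063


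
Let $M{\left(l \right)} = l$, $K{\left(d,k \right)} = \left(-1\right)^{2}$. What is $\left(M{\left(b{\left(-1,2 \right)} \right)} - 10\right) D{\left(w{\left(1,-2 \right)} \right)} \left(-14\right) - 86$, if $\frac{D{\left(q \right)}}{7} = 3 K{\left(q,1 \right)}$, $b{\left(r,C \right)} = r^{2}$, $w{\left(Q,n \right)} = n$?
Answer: $2560$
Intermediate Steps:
$K{\left(d,k \right)} = 1$
$D{\left(q \right)} = 21$ ($D{\left(q \right)} = 7 \cdot 3 \cdot 1 = 7 \cdot 3 = 21$)
$\left(M{\left(b{\left(-1,2 \right)} \right)} - 10\right) D{\left(w{\left(1,-2 \right)} \right)} \left(-14\right) - 86 = \left(\left(-1\right)^{2} - 10\right) 21 \left(-14\right) - 86 = \left(1 - 10\right) 21 \left(-14\right) - 86 = \left(-9\right) 21 \left(-14\right) - 86 = \left(-189\right) \left(-14\right) - 86 = 2646 - 86 = 2560$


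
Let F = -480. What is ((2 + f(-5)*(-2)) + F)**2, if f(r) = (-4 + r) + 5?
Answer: 220900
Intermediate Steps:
f(r) = 1 + r
((2 + f(-5)*(-2)) + F)**2 = ((2 + (1 - 5)*(-2)) - 480)**2 = ((2 - 4*(-2)) - 480)**2 = ((2 + 8) - 480)**2 = (10 - 480)**2 = (-470)**2 = 220900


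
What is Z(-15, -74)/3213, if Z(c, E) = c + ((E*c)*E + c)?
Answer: -9130/357 ≈ -25.574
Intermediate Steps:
Z(c, E) = 2*c + c*E² (Z(c, E) = c + (c*E² + c) = c + (c + c*E²) = 2*c + c*E²)
Z(-15, -74)/3213 = -15*(2 + (-74)²)/3213 = -15*(2 + 5476)*(1/3213) = -15*5478*(1/3213) = -82170*1/3213 = -9130/357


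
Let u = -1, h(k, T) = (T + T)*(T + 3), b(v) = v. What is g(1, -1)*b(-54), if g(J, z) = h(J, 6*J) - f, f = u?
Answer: -5886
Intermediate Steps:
h(k, T) = 2*T*(3 + T) (h(k, T) = (2*T)*(3 + T) = 2*T*(3 + T))
f = -1
g(J, z) = 1 + 12*J*(3 + 6*J) (g(J, z) = 2*(6*J)*(3 + 6*J) - 1*(-1) = 12*J*(3 + 6*J) + 1 = 1 + 12*J*(3 + 6*J))
g(1, -1)*b(-54) = (1 + 36*1*(1 + 2*1))*(-54) = (1 + 36*1*(1 + 2))*(-54) = (1 + 36*1*3)*(-54) = (1 + 108)*(-54) = 109*(-54) = -5886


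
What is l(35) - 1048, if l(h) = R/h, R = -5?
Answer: -7337/7 ≈ -1048.1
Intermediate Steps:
l(h) = -5/h
l(35) - 1048 = -5/35 - 1048 = -5*1/35 - 1048 = -⅐ - 1048 = -7337/7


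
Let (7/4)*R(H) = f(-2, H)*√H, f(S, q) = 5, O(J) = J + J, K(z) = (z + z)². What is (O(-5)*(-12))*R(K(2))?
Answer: 9600/7 ≈ 1371.4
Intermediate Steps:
K(z) = 4*z² (K(z) = (2*z)² = 4*z²)
O(J) = 2*J
R(H) = 20*√H/7 (R(H) = 4*(5*√H)/7 = 20*√H/7)
(O(-5)*(-12))*R(K(2)) = ((2*(-5))*(-12))*(20*√(4*2²)/7) = (-10*(-12))*(20*√(4*4)/7) = 120*(20*√16/7) = 120*((20/7)*4) = 120*(80/7) = 9600/7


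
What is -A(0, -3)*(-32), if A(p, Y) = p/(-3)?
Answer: 0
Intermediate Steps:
A(p, Y) = -p/3 (A(p, Y) = p*(-1/3) = -p/3)
-A(0, -3)*(-32) = -(-1/3*0)*(-32) = -0*(-32) = -1*0 = 0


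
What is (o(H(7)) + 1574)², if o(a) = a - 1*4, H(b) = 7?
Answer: 2486929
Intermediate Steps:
o(a) = -4 + a (o(a) = a - 4 = -4 + a)
(o(H(7)) + 1574)² = ((-4 + 7) + 1574)² = (3 + 1574)² = 1577² = 2486929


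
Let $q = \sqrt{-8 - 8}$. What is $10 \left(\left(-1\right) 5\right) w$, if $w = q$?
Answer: $- 200 i \approx - 200.0 i$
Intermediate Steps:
$q = 4 i$ ($q = \sqrt{-16} = 4 i \approx 4.0 i$)
$w = 4 i \approx 4.0 i$
$10 \left(\left(-1\right) 5\right) w = 10 \left(\left(-1\right) 5\right) 4 i = 10 \left(-5\right) 4 i = - 50 \cdot 4 i = - 200 i$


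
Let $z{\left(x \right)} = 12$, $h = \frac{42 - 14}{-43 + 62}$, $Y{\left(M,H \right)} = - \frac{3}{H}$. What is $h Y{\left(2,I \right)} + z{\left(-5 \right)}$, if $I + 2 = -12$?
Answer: $\frac{234}{19} \approx 12.316$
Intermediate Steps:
$I = -14$ ($I = -2 - 12 = -14$)
$h = \frac{28}{19} \approx 1.4737$
$h Y{\left(2,I \right)} + z{\left(-5 \right)} = \frac{28 \left(- \frac{3}{-14}\right)}{19} + 12 = \frac{28 \left(\left(-3\right) \left(- \frac{1}{14}\right)\right)}{19} + 12 = \frac{28}{19} \cdot \frac{3}{14} + 12 = \frac{6}{19} + 12 = \frac{234}{19}$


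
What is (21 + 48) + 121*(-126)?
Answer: -15177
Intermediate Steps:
(21 + 48) + 121*(-126) = 69 - 15246 = -15177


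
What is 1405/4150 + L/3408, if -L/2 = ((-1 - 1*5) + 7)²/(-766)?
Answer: 183390007/541684560 ≈ 0.33855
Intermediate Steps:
L = 1/383 (L = -2*((-1 - 1*5) + 7)²/(-766) = -2*((-1 - 5) + 7)²*(-1)/766 = -2*(-6 + 7)²*(-1)/766 = -2*1²*(-1)/766 = -2*(-1)/766 = -2*(-1/766) = 1/383 ≈ 0.0026110)
1405/4150 + L/3408 = 1405/4150 + (1/383)/3408 = 1405*(1/4150) + (1/383)*(1/3408) = 281/830 + 1/1305264 = 183390007/541684560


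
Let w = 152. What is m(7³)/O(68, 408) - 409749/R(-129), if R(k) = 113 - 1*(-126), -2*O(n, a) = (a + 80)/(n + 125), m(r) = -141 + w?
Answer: -100486153/58316 ≈ -1723.1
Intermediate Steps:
m(r) = 11 (m(r) = -141 + 152 = 11)
O(n, a) = -(80 + a)/(2*(125 + n)) (O(n, a) = -(a + 80)/(2*(n + 125)) = -(80 + a)/(2*(125 + n)))
R(k) = 239 (R(k) = 113 + 126 = 239)
m(7³)/O(68, 408) - 409749/R(-129) = 11/(((-80 - 1*408)/(2*(125 + 68)))) - 409749/239 = 11/(((½)*(-80 - 408)/193)) - 409749*1/239 = 11/(((½)*(1/193)*(-488))) - 409749/239 = 11/(-244/193) - 409749/239 = 11*(-193/244) - 409749/239 = -2123/244 - 409749/239 = -100486153/58316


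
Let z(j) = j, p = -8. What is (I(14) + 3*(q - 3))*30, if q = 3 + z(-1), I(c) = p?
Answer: -330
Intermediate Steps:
I(c) = -8
q = 2 (q = 3 - 1 = 2)
(I(14) + 3*(q - 3))*30 = (-8 + 3*(2 - 3))*30 = (-8 + 3*(-1))*30 = (-8 - 3)*30 = -11*30 = -330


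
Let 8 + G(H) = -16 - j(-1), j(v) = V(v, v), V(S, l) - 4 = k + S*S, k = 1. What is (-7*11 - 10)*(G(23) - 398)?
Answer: 37236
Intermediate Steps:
V(S, l) = 5 + S² (V(S, l) = 4 + (1 + S*S) = 4 + (1 + S²) = 5 + S²)
j(v) = 5 + v²
G(H) = -30 (G(H) = -8 + (-16 - (5 + (-1)²)) = -8 + (-16 - (5 + 1)) = -8 + (-16 - 1*6) = -8 + (-16 - 6) = -8 - 22 = -30)
(-7*11 - 10)*(G(23) - 398) = (-7*11 - 10)*(-30 - 398) = (-77 - 10)*(-428) = -87*(-428) = 37236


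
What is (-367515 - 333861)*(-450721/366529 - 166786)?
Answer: 42876767683064640/366529 ≈ 1.1698e+11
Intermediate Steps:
(-367515 - 333861)*(-450721/366529 - 166786) = -701376*(-450721*1/366529 - 166786) = -701376*(-450721/366529 - 166786) = -701376*(-61132356515/366529) = 42876767683064640/366529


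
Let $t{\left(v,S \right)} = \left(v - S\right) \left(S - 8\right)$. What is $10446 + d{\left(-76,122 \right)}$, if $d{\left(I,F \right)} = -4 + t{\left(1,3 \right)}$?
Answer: $10452$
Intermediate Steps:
$t{\left(v,S \right)} = \left(-8 + S\right) \left(v - S\right)$ ($t{\left(v,S \right)} = \left(v - S\right) \left(-8 + S\right) = \left(-8 + S\right) \left(v - S\right)$)
$d{\left(I,F \right)} = 6$ ($d{\left(I,F \right)} = -4 + \left(- 3^{2} - 8 + 8 \cdot 3 + 3 \cdot 1\right) = -4 + \left(\left(-1\right) 9 - 8 + 24 + 3\right) = -4 + \left(-9 - 8 + 24 + 3\right) = -4 + 10 = 6$)
$10446 + d{\left(-76,122 \right)} = 10446 + 6 = 10452$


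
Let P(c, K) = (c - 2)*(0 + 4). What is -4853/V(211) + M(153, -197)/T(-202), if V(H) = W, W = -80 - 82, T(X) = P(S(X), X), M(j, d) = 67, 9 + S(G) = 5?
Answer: 17603/648 ≈ 27.165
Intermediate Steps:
S(G) = -4 (S(G) = -9 + 5 = -4)
P(c, K) = -8 + 4*c (P(c, K) = (-2 + c)*4 = -8 + 4*c)
T(X) = -24 (T(X) = -8 + 4*(-4) = -8 - 16 = -24)
W = -162
V(H) = -162
-4853/V(211) + M(153, -197)/T(-202) = -4853/(-162) + 67/(-24) = -4853*(-1/162) + 67*(-1/24) = 4853/162 - 67/24 = 17603/648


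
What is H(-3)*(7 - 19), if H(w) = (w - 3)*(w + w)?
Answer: -432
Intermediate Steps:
H(w) = 2*w*(-3 + w) (H(w) = (-3 + w)*(2*w) = 2*w*(-3 + w))
H(-3)*(7 - 19) = (2*(-3)*(-3 - 3))*(7 - 19) = (2*(-3)*(-6))*(-12) = 36*(-12) = -432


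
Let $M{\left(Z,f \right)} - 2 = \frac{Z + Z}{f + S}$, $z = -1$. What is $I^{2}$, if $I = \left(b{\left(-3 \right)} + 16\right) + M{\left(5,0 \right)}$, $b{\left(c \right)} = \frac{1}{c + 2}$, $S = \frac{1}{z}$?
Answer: $49$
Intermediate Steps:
$S = -1$ ($S = \frac{1}{-1} = -1$)
$b{\left(c \right)} = \frac{1}{2 + c}$
$M{\left(Z,f \right)} = 2 + \frac{2 Z}{-1 + f}$ ($M{\left(Z,f \right)} = 2 + \frac{Z + Z}{f - 1} = 2 + \frac{2 Z}{-1 + f}$)
$I = 7$ ($I = \left(\frac{1}{2 - 3} + 16\right) + \frac{2 \left(-1 + 5 + 0\right)}{-1 + 0} = \left(\frac{1}{-1} + 16\right) + 2 \frac{1}{-1} \cdot 4 = \left(-1 + 16\right) + 2 \left(-1\right) 4 = 15 - 8 = 7$)
$I^{2} = 7^{2} = 49$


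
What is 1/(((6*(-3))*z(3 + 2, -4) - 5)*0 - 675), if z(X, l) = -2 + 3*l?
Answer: -1/675 ≈ -0.0014815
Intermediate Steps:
1/(((6*(-3))*z(3 + 2, -4) - 5)*0 - 675) = 1/(((6*(-3))*(-2 + 3*(-4)) - 5)*0 - 675) = 1/((-18*(-2 - 12) - 5)*0 - 675) = 1/((-18*(-14) - 5)*0 - 675) = 1/((252 - 5)*0 - 675) = 1/(247*0 - 675) = 1/(0 - 675) = 1/(-675) = -1/675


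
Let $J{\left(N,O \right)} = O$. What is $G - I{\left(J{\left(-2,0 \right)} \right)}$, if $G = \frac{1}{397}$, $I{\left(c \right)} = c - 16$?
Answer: $\frac{6353}{397} \approx 16.003$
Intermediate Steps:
$I{\left(c \right)} = -16 + c$
$G = \frac{1}{397} \approx 0.0025189$
$G - I{\left(J{\left(-2,0 \right)} \right)} = \frac{1}{397} - \left(-16 + 0\right) = \frac{1}{397} - -16 = \frac{1}{397} + 16 = \frac{6353}{397}$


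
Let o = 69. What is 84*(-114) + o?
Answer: -9507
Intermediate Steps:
84*(-114) + o = 84*(-114) + 69 = -9576 + 69 = -9507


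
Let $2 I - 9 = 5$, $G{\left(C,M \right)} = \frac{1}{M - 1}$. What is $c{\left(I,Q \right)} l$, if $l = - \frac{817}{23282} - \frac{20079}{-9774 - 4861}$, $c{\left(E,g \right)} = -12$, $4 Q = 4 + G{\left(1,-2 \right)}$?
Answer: $- \frac{2733134898}{170366035} \approx -16.043$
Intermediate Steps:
$G{\left(C,M \right)} = \frac{1}{-1 + M}$
$I = 7$ ($I = \frac{9}{2} + \frac{1}{2} \cdot 5 = \frac{9}{2} + \frac{5}{2} = 7$)
$Q = \frac{11}{12}$ ($Q = \frac{4 + \frac{1}{-1 - 2}}{4} = \frac{4 + \frac{1}{-3}}{4} = \frac{4 - \frac{1}{3}}{4} = \frac{1}{4} \cdot \frac{11}{3} = \frac{11}{12} \approx 0.91667$)
$l = \frac{455522483}{340732070}$ ($l = \left(-817\right) \frac{1}{23282} - \frac{20079}{-14635} = - \frac{817}{23282} - - \frac{20079}{14635} = - \frac{817}{23282} + \frac{20079}{14635} = \frac{455522483}{340732070} \approx 1.3369$)
$c{\left(I,Q \right)} l = \left(-12\right) \frac{455522483}{340732070} = - \frac{2733134898}{170366035}$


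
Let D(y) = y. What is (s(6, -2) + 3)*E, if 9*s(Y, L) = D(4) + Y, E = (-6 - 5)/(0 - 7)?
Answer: 407/63 ≈ 6.4603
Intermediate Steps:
E = 11/7 (E = -11/(-7) = -11*(-⅐) = 11/7 ≈ 1.5714)
s(Y, L) = 4/9 + Y/9 (s(Y, L) = (4 + Y)/9 = 4/9 + Y/9)
(s(6, -2) + 3)*E = ((4/9 + (⅑)*6) + 3)*(11/7) = ((4/9 + ⅔) + 3)*(11/7) = (10/9 + 3)*(11/7) = (37/9)*(11/7) = 407/63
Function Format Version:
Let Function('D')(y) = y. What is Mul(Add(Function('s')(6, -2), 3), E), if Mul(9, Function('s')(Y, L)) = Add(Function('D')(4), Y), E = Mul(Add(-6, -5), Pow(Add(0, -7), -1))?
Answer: Rational(407, 63) ≈ 6.4603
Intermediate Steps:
E = Rational(11, 7) (E = Mul(-11, Pow(-7, -1)) = Mul(-11, Rational(-1, 7)) = Rational(11, 7) ≈ 1.5714)
Function('s')(Y, L) = Add(Rational(4, 9), Mul(Rational(1, 9), Y)) (Function('s')(Y, L) = Mul(Rational(1, 9), Add(4, Y)) = Add(Rational(4, 9), Mul(Rational(1, 9), Y)))
Mul(Add(Function('s')(6, -2), 3), E) = Mul(Add(Add(Rational(4, 9), Mul(Rational(1, 9), 6)), 3), Rational(11, 7)) = Mul(Add(Add(Rational(4, 9), Rational(2, 3)), 3), Rational(11, 7)) = Mul(Add(Rational(10, 9), 3), Rational(11, 7)) = Mul(Rational(37, 9), Rational(11, 7)) = Rational(407, 63)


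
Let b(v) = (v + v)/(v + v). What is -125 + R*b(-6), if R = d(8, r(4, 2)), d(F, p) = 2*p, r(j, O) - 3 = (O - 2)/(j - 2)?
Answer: -119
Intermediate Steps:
r(j, O) = 3 + (-2 + O)/(-2 + j) (r(j, O) = 3 + (O - 2)/(j - 2) = 3 + (-2 + O)/(-2 + j))
R = 6 (R = 2*((-8 + 2 + 3*4)/(-2 + 4)) = 2*((-8 + 2 + 12)/2) = 2*((½)*6) = 2*3 = 6)
b(v) = 1 (b(v) = (2*v)/((2*v)) = (2*v)*(1/(2*v)) = 1)
-125 + R*b(-6) = -125 + 6*1 = -125 + 6 = -119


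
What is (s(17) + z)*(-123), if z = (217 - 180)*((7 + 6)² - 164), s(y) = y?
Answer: -24846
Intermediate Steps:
z = 185 (z = 37*(13² - 164) = 37*(169 - 164) = 37*5 = 185)
(s(17) + z)*(-123) = (17 + 185)*(-123) = 202*(-123) = -24846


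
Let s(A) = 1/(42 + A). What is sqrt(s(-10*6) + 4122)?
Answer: sqrt(148390)/6 ≈ 64.202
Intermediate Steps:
sqrt(s(-10*6) + 4122) = sqrt(1/(42 - 10*6) + 4122) = sqrt(1/(42 - 60) + 4122) = sqrt(1/(-18) + 4122) = sqrt(-1/18 + 4122) = sqrt(74195/18) = sqrt(148390)/6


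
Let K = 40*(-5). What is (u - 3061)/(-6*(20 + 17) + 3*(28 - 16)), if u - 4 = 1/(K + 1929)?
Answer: 2642776/160797 ≈ 16.435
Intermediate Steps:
K = -200
u = 6917/1729 (u = 4 + 1/(-200 + 1929) = 4 + 1/1729 = 6917/1729 ≈ 4.0006)
(u - 3061)/(-6*(20 + 17) + 3*(28 - 16)) = (6917/1729 - 3061)/(-6*(20 + 17) + 3*(28 - 16)) = -5285552/(1729*(-6*37 + 3*12)) = -5285552/(1729*(-222 + 36)) = -5285552/1729/(-186) = -5285552/1729*(-1/186) = 2642776/160797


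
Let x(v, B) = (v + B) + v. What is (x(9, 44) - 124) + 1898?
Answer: 1836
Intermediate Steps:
x(v, B) = B + 2*v (x(v, B) = (B + v) + v = B + 2*v)
(x(9, 44) - 124) + 1898 = ((44 + 2*9) - 124) + 1898 = ((44 + 18) - 124) + 1898 = (62 - 124) + 1898 = -62 + 1898 = 1836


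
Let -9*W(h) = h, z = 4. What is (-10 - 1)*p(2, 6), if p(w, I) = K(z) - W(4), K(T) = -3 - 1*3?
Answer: 550/9 ≈ 61.111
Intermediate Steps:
W(h) = -h/9
K(T) = -6 (K(T) = -3 - 3 = -6)
p(w, I) = -50/9 (p(w, I) = -6 - (-1)*4/9 = -6 - 1*(-4/9) = -6 + 4/9 = -50/9)
(-10 - 1)*p(2, 6) = (-10 - 1)*(-50/9) = -11*(-50/9) = 550/9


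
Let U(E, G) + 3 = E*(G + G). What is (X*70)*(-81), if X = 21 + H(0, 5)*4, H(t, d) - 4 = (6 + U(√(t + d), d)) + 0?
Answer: -277830 - 226800*√5 ≈ -7.8497e+5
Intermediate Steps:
U(E, G) = -3 + 2*E*G (U(E, G) = -3 + E*(G + G) = -3 + E*(2*G) = -3 + 2*E*G)
H(t, d) = 7 + 2*d*√(d + t) (H(t, d) = 4 + ((6 + (-3 + 2*√(t + d)*d)) + 0) = 4 + ((6 + (-3 + 2*√(d + t)*d)) + 0) = 4 + ((6 + (-3 + 2*d*√(d + t))) + 0) = 4 + ((3 + 2*d*√(d + t)) + 0) = 4 + (3 + 2*d*√(d + t)) = 7 + 2*d*√(d + t))
X = 49 + 40*√5 (X = 21 + (7 + 2*5*√(5 + 0))*4 = 21 + (7 + 2*5*√5)*4 = 21 + (7 + 10*√5)*4 = 21 + (28 + 40*√5) = 49 + 40*√5 ≈ 138.44)
(X*70)*(-81) = ((49 + 40*√5)*70)*(-81) = (3430 + 2800*√5)*(-81) = -277830 - 226800*√5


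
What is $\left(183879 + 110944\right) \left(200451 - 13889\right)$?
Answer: $55002768526$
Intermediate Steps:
$\left(183879 + 110944\right) \left(200451 - 13889\right) = 294823 \cdot 186562 = 55002768526$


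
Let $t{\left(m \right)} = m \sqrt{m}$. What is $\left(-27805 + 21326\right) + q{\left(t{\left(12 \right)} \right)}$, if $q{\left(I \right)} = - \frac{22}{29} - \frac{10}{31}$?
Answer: $- \frac{5825593}{899} \approx -6480.1$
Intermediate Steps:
$t{\left(m \right)} = m^{\frac{3}{2}}$
$q{\left(I \right)} = - \frac{972}{899}$ ($q{\left(I \right)} = \left(-22\right) \frac{1}{29} - \frac{10}{31} = - \frac{22}{29} - \frac{10}{31} = - \frac{972}{899}$)
$\left(-27805 + 21326\right) + q{\left(t{\left(12 \right)} \right)} = \left(-27805 + 21326\right) - \frac{972}{899} = -6479 - \frac{972}{899} = - \frac{5825593}{899}$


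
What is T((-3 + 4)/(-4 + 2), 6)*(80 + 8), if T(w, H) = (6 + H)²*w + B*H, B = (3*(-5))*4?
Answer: -38016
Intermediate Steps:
B = -60 (B = -15*4 = -60)
T(w, H) = -60*H + w*(6 + H)² (T(w, H) = (6 + H)²*w - 60*H = w*(6 + H)² - 60*H = -60*H + w*(6 + H)²)
T((-3 + 4)/(-4 + 2), 6)*(80 + 8) = (-60*6 + ((-3 + 4)/(-4 + 2))*(6 + 6)²)*(80 + 8) = (-360 + (1/(-2))*12²)*88 = (-360 + (1*(-½))*144)*88 = (-360 - ½*144)*88 = (-360 - 72)*88 = -432*88 = -38016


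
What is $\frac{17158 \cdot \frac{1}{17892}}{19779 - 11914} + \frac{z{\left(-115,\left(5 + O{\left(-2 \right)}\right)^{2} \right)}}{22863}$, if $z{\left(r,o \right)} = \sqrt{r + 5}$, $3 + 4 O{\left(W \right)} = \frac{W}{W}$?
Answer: $\frac{8579}{70360290} + \frac{i \sqrt{110}}{22863} \approx 0.00012193 + 0.00045874 i$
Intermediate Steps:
$O{\left(W \right)} = - \frac{1}{2}$ ($O{\left(W \right)} = - \frac{3}{4} + \frac{W \frac{1}{W}}{4} = - \frac{3}{4} + \frac{1}{4} \cdot 1 = - \frac{3}{4} + \frac{1}{4} = - \frac{1}{2}$)
$z{\left(r,o \right)} = \sqrt{5 + r}$
$\frac{17158 \cdot \frac{1}{17892}}{19779 - 11914} + \frac{z{\left(-115,\left(5 + O{\left(-2 \right)}\right)^{2} \right)}}{22863} = \frac{17158 \cdot \frac{1}{17892}}{19779 - 11914} + \frac{\sqrt{5 - 115}}{22863} = \frac{17158 \cdot \frac{1}{17892}}{7865} + \sqrt{-110} \cdot \frac{1}{22863} = \frac{8579}{8946} \cdot \frac{1}{7865} + i \sqrt{110} \cdot \frac{1}{22863} = \frac{8579}{70360290} + \frac{i \sqrt{110}}{22863}$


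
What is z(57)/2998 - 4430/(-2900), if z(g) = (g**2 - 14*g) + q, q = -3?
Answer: 1019017/434710 ≈ 2.3441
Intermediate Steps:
z(g) = -3 + g**2 - 14*g (z(g) = (g**2 - 14*g) - 3 = -3 + g**2 - 14*g)
z(57)/2998 - 4430/(-2900) = (-3 + 57**2 - 14*57)/2998 - 4430/(-2900) = (-3 + 3249 - 798)*(1/2998) - 4430*(-1/2900) = 2448*(1/2998) + 443/290 = 1224/1499 + 443/290 = 1019017/434710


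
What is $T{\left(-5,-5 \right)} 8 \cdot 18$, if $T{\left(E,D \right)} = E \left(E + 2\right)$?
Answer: $2160$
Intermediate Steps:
$T{\left(E,D \right)} = E \left(2 + E\right)$
$T{\left(-5,-5 \right)} 8 \cdot 18 = - 5 \left(2 - 5\right) 8 \cdot 18 = \left(-5\right) \left(-3\right) 8 \cdot 18 = 15 \cdot 8 \cdot 18 = 120 \cdot 18 = 2160$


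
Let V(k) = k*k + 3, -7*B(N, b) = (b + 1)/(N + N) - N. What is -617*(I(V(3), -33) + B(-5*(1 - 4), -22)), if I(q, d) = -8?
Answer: 248651/70 ≈ 3552.2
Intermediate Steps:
B(N, b) = N/7 - (1 + b)/(14*N) (B(N, b) = -((b + 1)/(N + N) - N)/7 = -((1 + b)/((2*N)) - N)/7 = -((1 + b)*(1/(2*N)) - N)/7 = -((1 + b)/(2*N) - N)/7 = -(-N + (1 + b)/(2*N))/7 = N/7 - (1 + b)/(14*N))
V(k) = 3 + k**2 (V(k) = k**2 + 3 = 3 + k**2)
-617*(I(V(3), -33) + B(-5*(1 - 4), -22)) = -617*(-8 + (-1 - 1*(-22) + 2*(-5*(1 - 4))**2)/(14*((-5*(1 - 4))))) = -617*(-8 + (-1 + 22 + 2*(-5*(-3))**2)/(14*((-5*(-3))))) = -617*(-8 + (1/14)*(-1 + 22 + 2*15**2)/15) = -617*(-8 + (1/14)*(1/15)*(-1 + 22 + 2*225)) = -617*(-8 + (1/14)*(1/15)*(-1 + 22 + 450)) = -617*(-8 + (1/14)*(1/15)*471) = -617*(-8 + 157/70) = -617*(-403/70) = 248651/70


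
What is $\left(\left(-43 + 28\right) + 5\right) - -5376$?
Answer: $5366$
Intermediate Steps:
$\left(\left(-43 + 28\right) + 5\right) - -5376 = \left(-15 + 5\right) + 5376 = -10 + 5376 = 5366$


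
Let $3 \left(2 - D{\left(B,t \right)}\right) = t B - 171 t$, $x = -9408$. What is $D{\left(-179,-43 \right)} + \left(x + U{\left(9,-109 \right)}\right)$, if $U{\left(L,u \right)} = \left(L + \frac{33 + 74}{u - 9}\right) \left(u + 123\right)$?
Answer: $- \frac{2532757}{177} \approx -14309.0$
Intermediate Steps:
$U{\left(L,u \right)} = \left(123 + u\right) \left(L + \frac{107}{-9 + u}\right)$ ($U{\left(L,u \right)} = \left(L + \frac{107}{-9 + u}\right) \left(123 + u\right) = \left(123 + u\right) \left(L + \frac{107}{-9 + u}\right)$)
$D{\left(B,t \right)} = 2 + 57 t - \frac{B t}{3}$ ($D{\left(B,t \right)} = 2 - \frac{t B - 171 t}{3} = 2 - \frac{B t - 171 t}{3} = 2 - \frac{- 171 t + B t}{3} = 2 - \left(- 57 t + \frac{B t}{3}\right) = 2 + 57 t - \frac{B t}{3}$)
$D{\left(-179,-43 \right)} + \left(x + U{\left(9,-109 \right)}\right) = \left(2 + 57 \left(-43\right) - \left(- \frac{179}{3}\right) \left(-43\right)\right) - \left(9408 - \frac{13161 - 9963 + 107 \left(-109\right) + 9 \left(-109\right)^{2} + 114 \cdot 9 \left(-109\right)}{-9 - 109}\right) = \left(2 - 2451 - \frac{7697}{3}\right) - \left(9408 - \frac{13161 - 9963 - 11663 + 9 \cdot 11881 - 111834}{-118}\right) = - \frac{15044}{3} - \left(9408 + \frac{13161 - 9963 - 11663 + 106929 - 111834}{118}\right) = - \frac{15044}{3} - \frac{548387}{59} = - \frac{2532757}{177}$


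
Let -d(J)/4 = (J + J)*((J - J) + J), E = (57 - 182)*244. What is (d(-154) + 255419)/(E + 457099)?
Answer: 65691/426599 ≈ 0.15399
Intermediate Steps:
E = -30500 (E = -125*244 = -30500)
d(J) = -8*J² (d(J) = -4*(J + J)*((J - J) + J) = -4*2*J*(0 + J) = -4*2*J*J = -8*J²)
(d(-154) + 255419)/(E + 457099) = (-8*(-154)² + 255419)/(-30500 + 457099) = (-8*23716 + 255419)/426599 = (-189728 + 255419)*(1/426599) = 65691*(1/426599) = 65691/426599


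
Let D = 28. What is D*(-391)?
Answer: -10948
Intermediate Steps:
D*(-391) = 28*(-391) = -10948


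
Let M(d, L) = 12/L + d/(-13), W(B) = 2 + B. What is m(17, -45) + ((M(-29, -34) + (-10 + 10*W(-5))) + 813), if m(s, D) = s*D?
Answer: 2183/221 ≈ 9.8778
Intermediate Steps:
m(s, D) = D*s
M(d, L) = 12/L - d/13 (M(d, L) = 12/L + d*(-1/13) = 12/L - d/13)
m(17, -45) + ((M(-29, -34) + (-10 + 10*W(-5))) + 813) = -45*17 + (((12/(-34) - 1/13*(-29)) + (-10 + 10*(2 - 5))) + 813) = -765 + (((12*(-1/34) + 29/13) + (-10 + 10*(-3))) + 813) = -765 + (((-6/17 + 29/13) + (-10 - 30)) + 813) = -765 + ((415/221 - 40) + 813) = -765 + (-8425/221 + 813) = -765 + 171248/221 = 2183/221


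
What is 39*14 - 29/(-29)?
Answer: 547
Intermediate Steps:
39*14 - 29/(-29) = 546 - 29*(-1/29) = 546 + 1 = 547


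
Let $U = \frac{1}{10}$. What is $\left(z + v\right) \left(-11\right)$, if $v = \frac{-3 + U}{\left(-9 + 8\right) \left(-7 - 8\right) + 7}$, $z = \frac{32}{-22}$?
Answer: $\frac{349}{20} \approx 17.45$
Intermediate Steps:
$z = - \frac{16}{11}$ ($z = 32 \left(- \frac{1}{22}\right) = - \frac{16}{11} \approx -1.4545$)
$U = \frac{1}{10} \approx 0.1$
$v = - \frac{29}{220}$ ($v = \frac{-3 + \frac{1}{10}}{\left(-9 + 8\right) \left(-7 - 8\right) + 7} = - \frac{29}{10 \left(\left(-1\right) \left(-15\right) + 7\right)} = - \frac{29}{10 \left(15 + 7\right)} = - \frac{29}{10 \cdot 22} = \left(- \frac{29}{10}\right) \frac{1}{22} = - \frac{29}{220} \approx -0.13182$)
$\left(z + v\right) \left(-11\right) = \left(- \frac{16}{11} - \frac{29}{220}\right) \left(-11\right) = \left(- \frac{349}{220}\right) \left(-11\right) = \frac{349}{20}$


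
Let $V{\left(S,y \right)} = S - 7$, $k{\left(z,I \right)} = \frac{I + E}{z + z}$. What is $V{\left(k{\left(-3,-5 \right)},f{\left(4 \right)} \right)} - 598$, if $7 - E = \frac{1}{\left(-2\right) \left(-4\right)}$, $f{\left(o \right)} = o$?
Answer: $- \frac{9685}{16} \approx -605.31$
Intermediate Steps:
$E = \frac{55}{8}$ ($E = 7 - \frac{1}{\left(-2\right) \left(-4\right)} = 7 - \frac{1}{8} = \frac{55}{8} \approx 6.875$)
$k{\left(z,I \right)} = \frac{\frac{55}{8} + I}{2 z}$ ($k{\left(z,I \right)} = \frac{I + \frac{55}{8}}{z + z} = \frac{\frac{55}{8} + I}{2 z}$)
$V{\left(S,y \right)} = -7 + S$
$V{\left(k{\left(-3,-5 \right)},f{\left(4 \right)} \right)} - 598 = \left(-7 + \frac{55 + 8 \left(-5\right)}{16 \left(-3\right)}\right) - 598 = \left(-7 + \frac{1}{16} \left(- \frac{1}{3}\right) \left(55 - 40\right)\right) - 598 = \left(-7 + \frac{1}{16} \left(- \frac{1}{3}\right) 15\right) - 598 = \left(-7 - \frac{5}{16}\right) - 598 = - \frac{117}{16} - 598 = - \frac{9685}{16}$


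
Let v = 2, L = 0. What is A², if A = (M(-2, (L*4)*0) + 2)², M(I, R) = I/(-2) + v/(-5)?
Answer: 28561/625 ≈ 45.698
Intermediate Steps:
M(I, R) = -⅖ - I/2 (M(I, R) = I/(-2) + 2/(-5) = I*(-½) + 2*(-⅕) = -I/2 - ⅖ = -⅖ - I/2)
A = 169/25 (A = ((-⅖ - ½*(-2)) + 2)² = ((-⅖ + 1) + 2)² = (⅗ + 2)² = (13/5)² = 169/25 ≈ 6.7600)
A² = (169/25)² = 28561/625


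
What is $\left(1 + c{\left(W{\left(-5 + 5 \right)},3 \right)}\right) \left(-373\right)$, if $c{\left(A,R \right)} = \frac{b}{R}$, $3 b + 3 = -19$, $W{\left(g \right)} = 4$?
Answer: $\frac{4849}{9} \approx 538.78$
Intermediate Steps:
$b = - \frac{22}{3}$ ($b = -1 + \frac{1}{3} \left(-19\right) = -1 - \frac{19}{3} = - \frac{22}{3} \approx -7.3333$)
$c{\left(A,R \right)} = - \frac{22}{3 R}$
$\left(1 + c{\left(W{\left(-5 + 5 \right)},3 \right)}\right) \left(-373\right) = \left(1 - \frac{22}{3 \cdot 3}\right) \left(-373\right) = \left(1 - \frac{22}{9}\right) \left(-373\right) = \left(- \frac{13}{9}\right) \left(-373\right) = \frac{4849}{9}$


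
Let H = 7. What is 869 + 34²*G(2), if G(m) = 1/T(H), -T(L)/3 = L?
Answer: 17093/21 ≈ 813.95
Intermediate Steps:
T(L) = -3*L
G(m) = -1/21 (G(m) = 1/(-3*7) = 1/(-21) = -1/21)
869 + 34²*G(2) = 869 + 34²*(-1/21) = 869 + 1156*(-1/21) = 869 - 1156/21 = 17093/21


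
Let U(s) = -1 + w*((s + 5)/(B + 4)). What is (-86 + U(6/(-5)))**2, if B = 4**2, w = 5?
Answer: 2961841/400 ≈ 7404.6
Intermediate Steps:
B = 16
U(s) = 1/4 + s/4 (U(s) = -1 + 5*((s + 5)/(16 + 4)) = -1 + 5*((5 + s)/20) = -1 + 5*((5 + s)*(1/20)) = -1 + 5*(1/4 + s/20) = -1 + (5/4 + s/4) = 1/4 + s/4)
(-86 + U(6/(-5)))**2 = (-86 + (1/4 + (6/(-5))/4))**2 = (-86 + (1/4 + (6*(-1/5))/4))**2 = (-86 + (1/4 + (1/4)*(-6/5)))**2 = (-86 + (1/4 - 3/10))**2 = (-86 - 1/20)**2 = (-1721/20)**2 = 2961841/400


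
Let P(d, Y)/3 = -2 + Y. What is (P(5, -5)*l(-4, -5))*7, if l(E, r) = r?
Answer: 735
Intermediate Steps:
P(d, Y) = -6 + 3*Y (P(d, Y) = 3*(-2 + Y) = -6 + 3*Y)
(P(5, -5)*l(-4, -5))*7 = ((-6 + 3*(-5))*(-5))*7 = ((-6 - 15)*(-5))*7 = -21*(-5)*7 = 105*7 = 735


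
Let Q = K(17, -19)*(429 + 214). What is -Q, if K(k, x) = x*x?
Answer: -232123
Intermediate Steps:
K(k, x) = x²
Q = 232123 (Q = (-19)²*(429 + 214) = 361*643 = 232123)
-Q = -1*232123 = -232123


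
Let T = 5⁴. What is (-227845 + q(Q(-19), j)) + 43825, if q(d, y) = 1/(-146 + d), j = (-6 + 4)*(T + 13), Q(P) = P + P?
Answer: -33859681/184 ≈ -1.8402e+5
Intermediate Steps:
T = 625
Q(P) = 2*P
j = -1276 (j = (-6 + 4)*(625 + 13) = -2*638 = -1276)
(-227845 + q(Q(-19), j)) + 43825 = (-227845 + 1/(-146 + 2*(-19))) + 43825 = (-227845 + 1/(-146 - 38)) + 43825 = (-227845 + 1/(-184)) + 43825 = (-227845 - 1/184) + 43825 = -41923481/184 + 43825 = -33859681/184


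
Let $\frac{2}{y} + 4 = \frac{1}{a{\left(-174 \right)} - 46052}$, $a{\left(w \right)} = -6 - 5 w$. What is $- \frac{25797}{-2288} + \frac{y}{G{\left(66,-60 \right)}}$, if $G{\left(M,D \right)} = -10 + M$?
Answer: $\frac{32614348451}{2894940048} \approx 11.266$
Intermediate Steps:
$y = - \frac{90376}{180753}$ ($y = \frac{2}{-4 + \frac{1}{\left(-6 - -870\right) - 46052}} = \frac{2}{-4 + \frac{1}{\left(-6 + 870\right) - 46052}} = \frac{2}{-4 + \frac{1}{864 - 46052}} = \frac{2}{-4 + \frac{1}{-45188}} = \frac{2}{-4 - \frac{1}{45188}} = \frac{2}{- \frac{180753}{45188}} = 2 \left(- \frac{45188}{180753}\right) = - \frac{90376}{180753} \approx -0.5$)
$- \frac{25797}{-2288} + \frac{y}{G{\left(66,-60 \right)}} = - \frac{25797}{-2288} - \frac{90376}{180753 \left(-10 + 66\right)} = \left(-25797\right) \left(- \frac{1}{2288}\right) - \frac{90376}{180753 \cdot 56} = \frac{25797}{2288} - \frac{11297}{1265271} = \frac{32614348451}{2894940048}$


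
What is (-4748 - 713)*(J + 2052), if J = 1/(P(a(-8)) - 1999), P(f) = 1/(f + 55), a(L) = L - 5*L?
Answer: -1948852527357/173912 ≈ -1.1206e+7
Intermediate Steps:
a(L) = -4*L
P(f) = 1/(55 + f)
J = -87/173912 (J = 1/(1/(55 - 4*(-8)) - 1999) = 1/(1/(55 + 32) - 1999) = 1/(1/87 - 1999) = 1/(-173912/87) = -87/173912 ≈ -0.00050025)
(-4748 - 713)*(J + 2052) = (-4748 - 713)*(-87/173912 + 2052) = -5461*356867337/173912 = -1948852527357/173912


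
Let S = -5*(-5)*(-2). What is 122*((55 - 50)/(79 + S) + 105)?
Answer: 372100/29 ≈ 12831.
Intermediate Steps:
S = -50 (S = 25*(-2) = -50)
122*((55 - 50)/(79 + S) + 105) = 122*((55 - 50)/(79 - 50) + 105) = 122*(5/29 + 105) = 122*(3050/29) = 372100/29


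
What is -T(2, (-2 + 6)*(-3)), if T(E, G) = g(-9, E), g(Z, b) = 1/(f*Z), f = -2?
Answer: -1/18 ≈ -0.055556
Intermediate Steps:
g(Z, b) = -1/(2*Z) (g(Z, b) = 1/(-2*Z) = -1/(2*Z))
T(E, G) = 1/18 (T(E, G) = -½/(-9) = -½*(-⅑) = 1/18)
-T(2, (-2 + 6)*(-3)) = -1*1/18 = -1/18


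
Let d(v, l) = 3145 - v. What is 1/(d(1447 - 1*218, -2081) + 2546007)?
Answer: 1/2547923 ≈ 3.9248e-7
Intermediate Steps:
1/(d(1447 - 1*218, -2081) + 2546007) = 1/((3145 - (1447 - 1*218)) + 2546007) = 1/((3145 - (1447 - 218)) + 2546007) = 1/((3145 - 1*1229) + 2546007) = 1/((3145 - 1229) + 2546007) = 1/(1916 + 2546007) = 1/2547923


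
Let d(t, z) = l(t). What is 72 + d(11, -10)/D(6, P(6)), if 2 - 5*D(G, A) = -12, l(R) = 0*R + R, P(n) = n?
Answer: 1063/14 ≈ 75.929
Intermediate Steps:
l(R) = R (l(R) = 0 + R = R)
D(G, A) = 14/5 (D(G, A) = ⅖ - ⅕*(-12) = ⅖ + 12/5 = 14/5)
d(t, z) = t
72 + d(11, -10)/D(6, P(6)) = 72 + 11/(14/5) = 72 + (5/14)*11 = 72 + 55/14 = 1063/14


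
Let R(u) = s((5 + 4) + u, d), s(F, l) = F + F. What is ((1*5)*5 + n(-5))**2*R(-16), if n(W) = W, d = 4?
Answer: -5600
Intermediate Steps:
s(F, l) = 2*F
R(u) = 18 + 2*u (R(u) = 2*((5 + 4) + u) = 2*(9 + u) = 18 + 2*u)
((1*5)*5 + n(-5))**2*R(-16) = ((1*5)*5 - 5)**2*(18 + 2*(-16)) = (5*5 - 5)**2*(18 - 32) = (25 - 5)**2*(-14) = 20**2*(-14) = 400*(-14) = -5600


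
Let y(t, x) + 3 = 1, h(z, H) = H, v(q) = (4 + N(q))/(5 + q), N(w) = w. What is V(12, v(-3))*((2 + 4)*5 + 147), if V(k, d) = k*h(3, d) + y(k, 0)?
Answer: 708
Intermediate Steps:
v(q) = (4 + q)/(5 + q)
y(t, x) = -2 (y(t, x) = -3 + 1 = -2)
V(k, d) = -2 + d*k (V(k, d) = k*d - 2 = d*k - 2 = -2 + d*k)
V(12, v(-3))*((2 + 4)*5 + 147) = (-2 + ((4 - 3)/(5 - 3))*12)*((2 + 4)*5 + 147) = (-2 + (1/2)*12)*(6*5 + 147) = (-2 + ((½)*1)*12)*(30 + 147) = (-2 + (½)*12)*177 = (-2 + 6)*177 = 4*177 = 708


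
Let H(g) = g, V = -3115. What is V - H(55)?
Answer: -3170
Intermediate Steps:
V - H(55) = -3115 - 1*55 = -3115 - 55 = -3170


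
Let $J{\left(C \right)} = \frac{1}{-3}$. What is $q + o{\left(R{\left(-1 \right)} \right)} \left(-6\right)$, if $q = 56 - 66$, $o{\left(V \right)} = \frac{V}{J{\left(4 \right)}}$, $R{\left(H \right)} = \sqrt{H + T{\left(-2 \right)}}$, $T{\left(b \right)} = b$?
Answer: $-10 + 18 i \sqrt{3} \approx -10.0 + 31.177 i$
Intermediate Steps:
$J{\left(C \right)} = - \frac{1}{3}$
$R{\left(H \right)} = \sqrt{-2 + H}$ ($R{\left(H \right)} = \sqrt{H - 2} = \sqrt{-2 + H}$)
$o{\left(V \right)} = - 3 V$ ($o{\left(V \right)} = \frac{V}{- \frac{1}{3}} = V \left(-3\right) = - 3 V$)
$q = -10$
$q + o{\left(R{\left(-1 \right)} \right)} \left(-6\right) = -10 + - 3 \sqrt{-2 - 1} \left(-6\right) = -10 + - 3 \sqrt{-3} \left(-6\right) = -10 + - 3 i \sqrt{3} \left(-6\right) = -10 + 18 i \sqrt{3}$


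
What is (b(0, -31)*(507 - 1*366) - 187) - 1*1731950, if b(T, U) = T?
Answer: -1732137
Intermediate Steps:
(b(0, -31)*(507 - 1*366) - 187) - 1*1731950 = (0*(507 - 1*366) - 187) - 1*1731950 = (0*(507 - 366) - 187) - 1731950 = (0*141 - 187) - 1731950 = (0 - 187) - 1731950 = -187 - 1731950 = -1732137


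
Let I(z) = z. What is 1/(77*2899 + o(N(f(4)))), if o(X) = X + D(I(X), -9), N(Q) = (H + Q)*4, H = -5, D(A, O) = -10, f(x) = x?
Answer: 1/223209 ≈ 4.4801e-6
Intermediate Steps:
N(Q) = -20 + 4*Q (N(Q) = (-5 + Q)*4 = -20 + 4*Q)
o(X) = -10 + X (o(X) = X - 10 = -10 + X)
1/(77*2899 + o(N(f(4)))) = 1/(77*2899 + (-10 + (-20 + 4*4))) = 1/(223223 + (-10 + (-20 + 16))) = 1/(223223 + (-10 - 4)) = 1/(223223 - 14) = 1/223209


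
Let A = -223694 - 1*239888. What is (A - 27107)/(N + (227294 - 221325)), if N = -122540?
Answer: 163563/38857 ≈ 4.2094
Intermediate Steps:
A = -463582 (A = -223694 - 239888 = -463582)
(A - 27107)/(N + (227294 - 221325)) = (-463582 - 27107)/(-122540 + (227294 - 221325)) = -490689/(-122540 + 5969) = -490689/(-116571) = -490689*(-1/116571) = 163563/38857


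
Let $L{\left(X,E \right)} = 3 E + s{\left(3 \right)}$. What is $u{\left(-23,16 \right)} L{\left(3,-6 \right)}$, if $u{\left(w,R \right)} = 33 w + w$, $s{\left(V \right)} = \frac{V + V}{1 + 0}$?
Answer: $9384$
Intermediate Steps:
$s{\left(V \right)} = 2 V$ ($s{\left(V \right)} = \frac{2 V}{1} = 2 V 1 = 2 V$)
$u{\left(w,R \right)} = 34 w$
$L{\left(X,E \right)} = 6 + 3 E$ ($L{\left(X,E \right)} = 3 E + 2 \cdot 3 = 3 E + 6 = 6 + 3 E$)
$u{\left(-23,16 \right)} L{\left(3,-6 \right)} = 34 \left(-23\right) \left(6 + 3 \left(-6\right)\right) = - 782 \left(6 - 18\right) = \left(-782\right) \left(-12\right) = 9384$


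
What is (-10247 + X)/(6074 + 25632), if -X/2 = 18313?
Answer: -46873/31706 ≈ -1.4784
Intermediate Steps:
X = -36626 (X = -2*18313 = -36626)
(-10247 + X)/(6074 + 25632) = (-10247 - 36626)/(6074 + 25632) = -46873/31706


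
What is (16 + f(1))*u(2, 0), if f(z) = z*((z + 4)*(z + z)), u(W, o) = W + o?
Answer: 52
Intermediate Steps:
f(z) = 2*z²*(4 + z) (f(z) = z*((4 + z)*(2*z)) = z*(2*z*(4 + z)) = 2*z²*(4 + z))
(16 + f(1))*u(2, 0) = (16 + 2*1²*(4 + 1))*(2 + 0) = (16 + 2*1*5)*2 = (16 + 10)*2 = 26*2 = 52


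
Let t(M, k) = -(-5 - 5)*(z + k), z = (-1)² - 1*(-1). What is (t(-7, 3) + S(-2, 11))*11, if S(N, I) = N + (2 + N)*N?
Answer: 528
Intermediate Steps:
S(N, I) = N + N*(2 + N)
z = 2 (z = 1 + 1 = 2)
t(M, k) = 20 + 10*k (t(M, k) = -(-5 - 5)*(2 + k) = -(-10)*(2 + k) = -(-20 - 10*k) = 20 + 10*k)
(t(-7, 3) + S(-2, 11))*11 = ((20 + 10*3) - 2*(3 - 2))*11 = ((20 + 30) - 2*1)*11 = (50 - 2)*11 = 48*11 = 528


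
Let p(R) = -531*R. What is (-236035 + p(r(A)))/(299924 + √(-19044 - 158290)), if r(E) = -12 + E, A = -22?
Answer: -32688866722/44977291555 + 217981*I*√177334/89954583110 ≈ -0.72679 + 0.0010204*I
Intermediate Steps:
(-236035 + p(r(A)))/(299924 + √(-19044 - 158290)) = (-236035 - 531*(-12 - 22))/(299924 + √(-19044 - 158290)) = (-236035 - 531*(-34))/(299924 + √(-177334)) = (-236035 + 18054)/(299924 + I*√177334) = -217981/(299924 + I*√177334)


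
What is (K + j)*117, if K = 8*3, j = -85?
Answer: -7137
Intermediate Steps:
K = 24
(K + j)*117 = (24 - 85)*117 = -61*117 = -7137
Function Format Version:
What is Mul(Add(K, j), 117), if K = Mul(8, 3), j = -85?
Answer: -7137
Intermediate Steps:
K = 24
Mul(Add(K, j), 117) = Mul(Add(24, -85), 117) = Mul(-61, 117) = -7137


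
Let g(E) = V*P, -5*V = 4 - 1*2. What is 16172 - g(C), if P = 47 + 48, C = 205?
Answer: 16210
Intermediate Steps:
P = 95
V = -2/5 (V = -(4 - 1*2)/5 = -(4 - 2)/5 = -1/5*2 = -2/5 ≈ -0.40000)
g(E) = -38 (g(E) = -2/5*95 = -38)
16172 - g(C) = 16172 - 1*(-38) = 16172 + 38 = 16210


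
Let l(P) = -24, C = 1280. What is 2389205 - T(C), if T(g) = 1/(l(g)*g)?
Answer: 73396377601/30720 ≈ 2.3892e+6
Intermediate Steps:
T(g) = -1/(24*g) (T(g) = 1/(-24*g) = -1/(24*g))
2389205 - T(C) = 2389205 - (-1)/(24*1280) = 2389205 - 1*(-1/30720) = 2389205 + 1/30720 = 73396377601/30720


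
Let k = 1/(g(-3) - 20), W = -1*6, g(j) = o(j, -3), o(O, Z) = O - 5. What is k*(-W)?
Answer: -3/14 ≈ -0.21429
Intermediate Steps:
o(O, Z) = -5 + O
g(j) = -5 + j
W = -6
k = -1/28 (k = 1/((-5 - 3) - 20) = 1/(-8 - 20) = 1/(-28) = -1/28 ≈ -0.035714)
k*(-W) = -(-1)*(-6)/28 = -1/28*6 = -3/14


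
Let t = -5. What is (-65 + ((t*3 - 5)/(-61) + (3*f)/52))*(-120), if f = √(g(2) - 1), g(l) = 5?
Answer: 6143220/793 ≈ 7746.8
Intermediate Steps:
f = 2 (f = √(5 - 1) = √4 = 2)
(-65 + ((t*3 - 5)/(-61) + (3*f)/52))*(-120) = (-65 + ((-5*3 - 5)/(-61) + (3*2)/52))*(-120) = (-65 + ((-15 - 5)*(-1/61) + 6*(1/52)))*(-120) = (-65 + (-20*(-1/61) + 3/26))*(-120) = (-65 + (20/61 + 3/26))*(-120) = (-65 + 703/1586)*(-120) = -102387/1586*(-120) = 6143220/793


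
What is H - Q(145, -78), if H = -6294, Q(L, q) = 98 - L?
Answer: -6247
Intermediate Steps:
H - Q(145, -78) = -6294 - (98 - 1*145) = -6294 - (98 - 145) = -6294 - 1*(-47) = -6294 + 47 = -6247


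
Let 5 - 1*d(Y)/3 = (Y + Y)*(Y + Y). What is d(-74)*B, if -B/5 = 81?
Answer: 26607285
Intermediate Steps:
B = -405 (B = -5*81 = -405)
d(Y) = 15 - 12*Y² (d(Y) = 15 - 3*(Y + Y)*(Y + Y) = 15 - 3*2*Y*2*Y = 15 - 12*Y²)
d(-74)*B = (15 - 12*(-74)²)*(-405) = (15 - 12*5476)*(-405) = (15 - 65712)*(-405) = -65697*(-405) = 26607285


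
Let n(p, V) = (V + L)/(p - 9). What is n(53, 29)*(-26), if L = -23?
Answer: -39/11 ≈ -3.5455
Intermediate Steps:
n(p, V) = (-23 + V)/(-9 + p) (n(p, V) = (V - 23)/(p - 9) = (-23 + V)/(-9 + p))
n(53, 29)*(-26) = ((-23 + 29)/(-9 + 53))*(-26) = (6/44)*(-26) = ((1/44)*6)*(-26) = (3/22)*(-26) = -39/11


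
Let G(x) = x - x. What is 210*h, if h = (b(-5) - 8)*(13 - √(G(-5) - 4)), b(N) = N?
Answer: -35490 + 5460*I ≈ -35490.0 + 5460.0*I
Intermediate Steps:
G(x) = 0
h = -169 + 26*I (h = (-5 - 8)*(13 - √(0 - 4)) = -13*(13 - √(-4)) = -13*(13 - 2*I) = -169 + 26*I ≈ -169.0 + 26.0*I)
210*h = 210*(-169 + 26*I) = -35490 + 5460*I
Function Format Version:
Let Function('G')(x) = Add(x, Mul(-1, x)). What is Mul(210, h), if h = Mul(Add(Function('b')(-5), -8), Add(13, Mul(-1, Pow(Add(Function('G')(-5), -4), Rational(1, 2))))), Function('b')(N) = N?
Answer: Add(-35490, Mul(5460, I)) ≈ Add(-35490., Mul(5460.0, I))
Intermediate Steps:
Function('G')(x) = 0
h = Add(-169, Mul(26, I)) (h = Mul(Add(-5, -8), Add(13, Mul(-1, Pow(Add(0, -4), Rational(1, 2))))) = Mul(-13, Add(13, Mul(-1, Pow(-4, Rational(1, 2))))) = Mul(-13, Add(13, Mul(-1, Mul(2, I)))) = Mul(-13, Add(13, Mul(-2, I))) = Add(-169, Mul(26, I)) ≈ Add(-169.00, Mul(26.000, I)))
Mul(210, h) = Mul(210, Add(-169, Mul(26, I))) = Add(-35490, Mul(5460, I))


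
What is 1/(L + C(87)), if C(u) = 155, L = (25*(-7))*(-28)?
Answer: 1/5055 ≈ 0.00019782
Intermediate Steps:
L = 4900 (L = -175*(-28) = 4900)
1/(L + C(87)) = 1/(4900 + 155) = 1/5055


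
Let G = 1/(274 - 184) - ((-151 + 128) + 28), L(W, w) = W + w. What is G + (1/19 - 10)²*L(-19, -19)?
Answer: -6438311/1710 ≈ -3765.1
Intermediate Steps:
G = -449/90 (G = 1/90 - (-23 + 28) = 1/90 - 1*5 = 1/90 - 5 = -449/90 ≈ -4.9889)
G + (1/19 - 10)²*L(-19, -19) = -449/90 + (1/19 - 10)²*(-19 - 19) = -449/90 + (1/19 - 10)²*(-38) = -449/90 + (-189/19)²*(-38) = -449/90 + (35721/361)*(-38) = -449/90 - 71442/19 = -6438311/1710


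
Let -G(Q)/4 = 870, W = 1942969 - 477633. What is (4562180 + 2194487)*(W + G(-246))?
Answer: 9877274193952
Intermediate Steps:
W = 1465336
G(Q) = -3480 (G(Q) = -4*870 = -3480)
(4562180 + 2194487)*(W + G(-246)) = (4562180 + 2194487)*(1465336 - 3480) = 6756667*1461856 = 9877274193952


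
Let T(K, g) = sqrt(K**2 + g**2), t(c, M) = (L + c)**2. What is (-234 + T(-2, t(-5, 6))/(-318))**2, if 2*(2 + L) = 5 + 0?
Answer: 1671591293/30528 + 195*sqrt(265)/106 ≈ 54786.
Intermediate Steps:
L = 1/2 (L = -2 + (5 + 0)/2 = -2 + (1/2)*5 = -2 + 5/2 = 1/2 ≈ 0.50000)
t(c, M) = (1/2 + c)**2
(-234 + T(-2, t(-5, 6))/(-318))**2 = (-234 + sqrt((-2)**2 + ((1 + 2*(-5))**2/4)**2)/(-318))**2 = (-234 + sqrt(4 + ((1 - 10)**2/4)**2)*(-1/318))**2 = (-234 + sqrt(4 + ((1/4)*(-9)**2)**2)*(-1/318))**2 = (-234 + sqrt(4 + ((1/4)*81)**2)*(-1/318))**2 = (-234 + sqrt(4 + (81/4)**2)*(-1/318))**2 = (-234 + sqrt(4 + 6561/16)*(-1/318))**2 = (-234 + sqrt(6625/16)*(-1/318))**2 = (-234 + (5*sqrt(265)/4)*(-1/318))**2 = (-234 - 5*sqrt(265)/1272)**2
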